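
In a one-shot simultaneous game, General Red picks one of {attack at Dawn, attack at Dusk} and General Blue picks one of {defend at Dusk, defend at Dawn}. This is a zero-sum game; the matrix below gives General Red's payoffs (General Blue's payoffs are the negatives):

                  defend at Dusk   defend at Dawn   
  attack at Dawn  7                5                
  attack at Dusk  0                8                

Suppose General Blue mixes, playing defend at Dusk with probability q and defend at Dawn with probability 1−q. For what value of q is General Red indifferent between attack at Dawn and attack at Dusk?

In a mixed equilibrium General Red is indifferent between attack at Dawn and attack at Dusk; this condition fixes q.
  General Red's payoff from attack at Dawn: q·7 + (1−q)·5 = 2q + 5
  General Red's payoff from attack at Dusk: q·0 + (1−q)·8 = -8q + 8
  2q + 5 = -8q + 8  ⇒  10q = 3  ⇒  q = 3/10.

q = 3/10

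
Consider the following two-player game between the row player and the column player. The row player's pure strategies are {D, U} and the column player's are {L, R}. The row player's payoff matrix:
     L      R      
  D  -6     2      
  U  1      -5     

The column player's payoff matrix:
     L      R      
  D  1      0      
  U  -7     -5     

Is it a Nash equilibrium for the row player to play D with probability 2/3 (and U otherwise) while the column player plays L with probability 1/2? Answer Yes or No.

Check the column player's indifference given the row player's mix p = 2/3:
  payoff from L = -5/3; payoff from R = -5/3 — equal.
Check the row player's indifference given the column player's mix q = 1/2:
  payoff from D = -2; payoff from U = -2 — equal.
Both players are indifferent, so neither can profitably deviate.

Yes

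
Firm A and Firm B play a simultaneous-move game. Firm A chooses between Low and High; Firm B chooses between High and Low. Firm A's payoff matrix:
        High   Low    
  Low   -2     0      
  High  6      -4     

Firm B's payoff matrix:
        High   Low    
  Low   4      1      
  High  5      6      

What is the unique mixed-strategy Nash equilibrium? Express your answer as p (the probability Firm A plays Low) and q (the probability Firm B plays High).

p = 1/4, q = 1/3

Set Firm B's expected payoff from High equal to that from Low:
  Firm B's payoff from High: p·4 + (1−p)·5 = -p + 5
  Firm B's payoff from Low: p·1 + (1−p)·6 = -5p + 6
  -p + 5 = -5p + 6  ⇒  4p = 1  ⇒  p = 1/4.
For Firm A to be willing to mix, Firm A must be indifferent between Low and High, which pins down Firm B's mix.
  Firm A's payoff from Low: q·(-2) + (1−q)·0 = -2q
  Firm A's payoff from High: q·6 + (1−q)·(-4) = 10q - 4
  -2q = 10q - 4  ⇒  -12q = -4  ⇒  q = 1/3.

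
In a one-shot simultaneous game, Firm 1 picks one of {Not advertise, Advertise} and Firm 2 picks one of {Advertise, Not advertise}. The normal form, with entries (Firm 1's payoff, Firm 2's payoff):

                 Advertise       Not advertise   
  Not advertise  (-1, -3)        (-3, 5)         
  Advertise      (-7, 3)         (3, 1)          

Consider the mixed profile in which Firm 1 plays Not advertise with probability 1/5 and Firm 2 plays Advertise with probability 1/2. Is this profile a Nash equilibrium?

Check Firm 2's indifference given Firm 1's mix p = 1/5:
  payoff from Advertise = 9/5; payoff from Not advertise = 9/5 — equal.
Check Firm 1's indifference given Firm 2's mix q = 1/2:
  payoff from Not advertise = -2; payoff from Advertise = -2 — equal.
Both players are indifferent, so neither can profitably deviate.

Yes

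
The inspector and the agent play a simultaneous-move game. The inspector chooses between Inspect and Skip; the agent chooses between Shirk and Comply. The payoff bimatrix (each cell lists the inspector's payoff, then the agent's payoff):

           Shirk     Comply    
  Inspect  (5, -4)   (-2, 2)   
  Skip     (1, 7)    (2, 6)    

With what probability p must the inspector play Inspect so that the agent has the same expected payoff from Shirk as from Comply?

p = 1/7

In a mixed equilibrium the agent is indifferent between Shirk and Comply; this condition fixes p.
  the agent's payoff to Shirk: p·(-4) + (1−p)·7 = -11p + 7
  the agent's payoff to Comply: p·2 + (1−p)·6 = -4p + 6
  -11p + 7 = -4p + 6  ⇒  -7p = -1  ⇒  p = 1/7.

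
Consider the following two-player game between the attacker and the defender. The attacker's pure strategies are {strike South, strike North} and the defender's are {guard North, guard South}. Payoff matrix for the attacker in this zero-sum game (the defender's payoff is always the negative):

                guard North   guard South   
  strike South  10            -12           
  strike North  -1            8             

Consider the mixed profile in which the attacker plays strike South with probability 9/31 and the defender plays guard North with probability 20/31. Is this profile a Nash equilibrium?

Yes

Check the defender's indifference given the attacker's mix p = 9/31:
  payoff from guard North = -68/31; payoff from guard South = -68/31 — equal.
Check the attacker's indifference given the defender's mix q = 20/31:
  payoff from strike South = 68/31; payoff from strike North = 68/31 — equal.
Both players are indifferent, so neither can profitably deviate.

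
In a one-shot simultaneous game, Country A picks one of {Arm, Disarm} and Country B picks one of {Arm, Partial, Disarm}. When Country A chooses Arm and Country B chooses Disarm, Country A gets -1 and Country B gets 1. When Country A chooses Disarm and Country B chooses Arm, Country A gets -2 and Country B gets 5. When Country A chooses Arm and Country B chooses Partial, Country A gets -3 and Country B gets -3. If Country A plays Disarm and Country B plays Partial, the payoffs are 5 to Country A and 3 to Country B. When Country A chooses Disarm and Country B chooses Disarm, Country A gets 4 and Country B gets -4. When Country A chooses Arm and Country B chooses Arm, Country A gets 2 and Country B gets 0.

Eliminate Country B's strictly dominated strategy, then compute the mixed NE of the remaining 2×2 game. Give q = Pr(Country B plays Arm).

Country B's strategy Partial is strictly dominated by Arm: 0 > -3 and 5 > 3. Eliminate Partial.
For Country A to be willing to mix, Country A must be indifferent between Arm and Disarm, which pins down Country B's mix.
  Country A's payoff from Arm: q·2 + (1−q)·(-1) = 3q - 1
  Country A's payoff from Disarm: q·(-2) + (1−q)·4 = -6q + 4
  3q - 1 = -6q + 4  ⇒  9q = 5  ⇒  q = 5/9.

q = 5/9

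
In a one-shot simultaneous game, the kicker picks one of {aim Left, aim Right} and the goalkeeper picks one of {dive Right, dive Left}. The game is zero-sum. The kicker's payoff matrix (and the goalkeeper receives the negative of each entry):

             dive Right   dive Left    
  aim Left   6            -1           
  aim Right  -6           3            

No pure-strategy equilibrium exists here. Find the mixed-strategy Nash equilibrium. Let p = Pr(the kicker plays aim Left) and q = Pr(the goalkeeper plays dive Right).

p = 9/16, q = 1/4

Set the goalkeeper's expected payoff from dive Right equal to that from dive Left:
  the goalkeeper's payoff from dive Right: p·(-6) + (1−p)·6 = -12p + 6
  the goalkeeper's payoff from dive Left: p·1 + (1−p)·(-3) = 4p - 3
  -12p + 6 = 4p - 3  ⇒  -16p = -9  ⇒  p = 9/16.
The kicker's indifference between aim Left and aim Right determines the goalkeeper's mixing probability q:
  the kicker's payoff to aim Left: q·6 + (1−q)·(-1) = 7q - 1
  the kicker's payoff to aim Right: q·(-6) + (1−q)·3 = -9q + 3
  7q - 1 = -9q + 3  ⇒  16q = 4  ⇒  q = 1/4.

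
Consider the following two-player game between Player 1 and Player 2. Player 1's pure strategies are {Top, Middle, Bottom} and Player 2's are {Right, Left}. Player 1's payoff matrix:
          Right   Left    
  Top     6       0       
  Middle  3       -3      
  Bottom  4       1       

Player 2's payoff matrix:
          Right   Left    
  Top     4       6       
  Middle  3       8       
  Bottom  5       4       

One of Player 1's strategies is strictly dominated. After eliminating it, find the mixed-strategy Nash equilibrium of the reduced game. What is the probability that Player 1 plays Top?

p = 1/3

Player 1's strategy Middle is strictly dominated by Top: 6 > 3 and 0 > -3. Eliminate Middle.
Player 1's mix must leave Player 2 indifferent between Right and Left.
  Player 2's payoff from Right: p·4 + (1−p)·5 = -p + 5
  Player 2's payoff from Left: p·6 + (1−p)·4 = 2p + 4
  -p + 5 = 2p + 4  ⇒  -3p = -1  ⇒  p = 1/3.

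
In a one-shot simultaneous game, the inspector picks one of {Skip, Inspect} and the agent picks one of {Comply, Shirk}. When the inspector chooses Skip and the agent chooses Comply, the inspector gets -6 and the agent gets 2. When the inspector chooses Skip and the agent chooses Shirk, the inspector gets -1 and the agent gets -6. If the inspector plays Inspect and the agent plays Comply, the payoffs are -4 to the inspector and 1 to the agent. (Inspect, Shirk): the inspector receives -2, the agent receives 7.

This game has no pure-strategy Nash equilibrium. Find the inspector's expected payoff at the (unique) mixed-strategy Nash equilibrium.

The inspector's indifference between Skip and Inspect determines the agent's mixing probability q:
  the inspector's payoff to Skip: q·(-6) + (1−q)·(-1) = -5q - 1
  the inspector's payoff to Inspect: q·(-4) + (1−q)·(-2) = -2q - 2
  -5q - 1 = -2q - 2  ⇒  -3q = -1  ⇒  q = 1/3.
At equilibrium the inspector is indifferent across rows, so the inspector's payoff equals the payoff from Skip: (1/3)·(-6) + (2/3)·(-1) = -8/3.

-8/3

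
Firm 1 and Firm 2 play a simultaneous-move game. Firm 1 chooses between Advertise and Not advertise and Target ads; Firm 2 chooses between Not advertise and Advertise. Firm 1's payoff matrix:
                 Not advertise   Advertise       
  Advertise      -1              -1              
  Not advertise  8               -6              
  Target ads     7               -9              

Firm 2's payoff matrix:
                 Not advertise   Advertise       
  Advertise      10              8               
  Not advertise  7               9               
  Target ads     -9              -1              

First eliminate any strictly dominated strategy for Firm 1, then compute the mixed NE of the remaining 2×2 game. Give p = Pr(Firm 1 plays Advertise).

p = 1/2

Firm 1's strategy Target ads is strictly dominated by Not advertise: 8 > 7 and -6 > -9. Eliminate Target ads.
Set Firm 2's expected payoff from Not advertise equal to that from Advertise:
  Firm 2's payoff from Not advertise: p·10 + (1−p)·7 = 3p + 7
  Firm 2's payoff from Advertise: p·8 + (1−p)·9 = -p + 9
  3p + 7 = -p + 9  ⇒  4p = 2  ⇒  p = 1/2.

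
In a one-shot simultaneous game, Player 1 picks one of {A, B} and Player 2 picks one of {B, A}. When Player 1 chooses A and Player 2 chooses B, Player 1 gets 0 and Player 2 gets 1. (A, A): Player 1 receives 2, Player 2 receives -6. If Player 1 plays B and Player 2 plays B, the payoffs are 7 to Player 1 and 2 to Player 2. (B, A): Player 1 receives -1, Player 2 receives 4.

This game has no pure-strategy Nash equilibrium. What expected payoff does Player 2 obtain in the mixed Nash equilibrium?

Player 2's indifference between B and A determines Player 1's mixing probability p:
  Player 2's expected payoff from B: p·1 + (1−p)·2 = -p + 2
  Player 2's expected payoff from A: p·(-6) + (1−p)·4 = -10p + 4
  -p + 2 = -10p + 4  ⇒  9p = 2  ⇒  p = 2/9.
At equilibrium Player 2 is indifferent across columns, so Player 2's payoff equals the payoff from B: (2/9)·1 + (7/9)·2 = 16/9.

16/9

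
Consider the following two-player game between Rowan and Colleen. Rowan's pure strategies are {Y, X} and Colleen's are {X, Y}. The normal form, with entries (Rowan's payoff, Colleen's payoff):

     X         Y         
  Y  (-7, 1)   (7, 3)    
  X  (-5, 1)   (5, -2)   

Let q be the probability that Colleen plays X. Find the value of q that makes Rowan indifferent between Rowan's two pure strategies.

q = 1/2

In a mixed equilibrium Rowan is indifferent between Y and X; this condition fixes q.
  Rowan's payoff from Y: q·(-7) + (1−q)·7 = -14q + 7
  Rowan's payoff from X: q·(-5) + (1−q)·5 = -10q + 5
  -14q + 7 = -10q + 5  ⇒  -4q = -2  ⇒  q = 1/2.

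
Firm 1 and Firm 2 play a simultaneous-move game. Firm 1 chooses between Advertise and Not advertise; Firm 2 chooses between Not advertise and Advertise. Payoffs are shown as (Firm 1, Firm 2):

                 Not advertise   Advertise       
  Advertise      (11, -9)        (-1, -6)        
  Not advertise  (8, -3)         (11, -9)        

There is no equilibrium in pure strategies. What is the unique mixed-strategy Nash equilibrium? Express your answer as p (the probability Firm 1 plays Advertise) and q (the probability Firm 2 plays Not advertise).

p = 2/3, q = 4/5

Firm 1's mix must leave Firm 2 indifferent between Not advertise and Advertise.
  Firm 2's payoff to Not advertise: p·(-9) + (1−p)·(-3) = -6p - 3
  Firm 2's payoff to Advertise: p·(-6) + (1−p)·(-9) = 3p - 9
  -6p - 3 = 3p - 9  ⇒  -9p = -6  ⇒  p = 2/3.
Firm 1's indifference between Advertise and Not advertise determines Firm 2's mixing probability q:
  Firm 1's payoff to Advertise: q·11 + (1−q)·(-1) = 12q - 1
  Firm 1's payoff to Not advertise: q·8 + (1−q)·11 = -3q + 11
  12q - 1 = -3q + 11  ⇒  15q = 12  ⇒  q = 4/5.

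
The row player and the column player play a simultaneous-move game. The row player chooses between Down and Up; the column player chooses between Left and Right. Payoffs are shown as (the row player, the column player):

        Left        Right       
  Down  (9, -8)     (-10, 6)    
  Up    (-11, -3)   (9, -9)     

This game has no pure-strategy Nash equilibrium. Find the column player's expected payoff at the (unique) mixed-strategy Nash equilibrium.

Set the column player's expected payoff from Left equal to that from Right:
  the column player's payoff from Left: p·(-8) + (1−p)·(-3) = -5p - 3
  the column player's payoff from Right: p·6 + (1−p)·(-9) = 15p - 9
  -5p - 3 = 15p - 9  ⇒  -20p = -6  ⇒  p = 3/10.
At equilibrium the column player is indifferent across columns, so the column player's payoff equals the payoff from Left: (3/10)·(-8) + (7/10)·(-3) = -9/2.

-9/2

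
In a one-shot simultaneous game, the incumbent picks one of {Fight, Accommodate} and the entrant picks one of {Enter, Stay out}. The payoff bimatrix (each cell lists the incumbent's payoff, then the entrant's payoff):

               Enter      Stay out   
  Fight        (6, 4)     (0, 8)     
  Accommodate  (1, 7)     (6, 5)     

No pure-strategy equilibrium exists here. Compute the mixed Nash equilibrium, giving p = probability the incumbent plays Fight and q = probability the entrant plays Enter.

The incumbent's mix must leave the entrant indifferent between Enter and Stay out.
  the entrant's payoff from Enter: p·4 + (1−p)·7 = -3p + 7
  the entrant's payoff from Stay out: p·8 + (1−p)·5 = 3p + 5
  -3p + 7 = 3p + 5  ⇒  -6p = -2  ⇒  p = 1/3.
Set the incumbent's expected payoff from Fight equal to that from Accommodate:
  the incumbent's payoff to Fight: q·6 + (1−q)·0 = 6q
  the incumbent's payoff to Accommodate: q·1 + (1−q)·6 = -5q + 6
  6q = -5q + 6  ⇒  11q = 6  ⇒  q = 6/11.

p = 1/3, q = 6/11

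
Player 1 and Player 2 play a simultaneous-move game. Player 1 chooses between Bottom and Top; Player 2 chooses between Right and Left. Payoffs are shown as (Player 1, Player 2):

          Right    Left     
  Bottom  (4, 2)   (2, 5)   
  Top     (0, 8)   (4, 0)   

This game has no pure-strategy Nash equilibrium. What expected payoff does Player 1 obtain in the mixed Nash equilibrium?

8/3

Set Player 1's expected payoff from Bottom equal to that from Top:
  Player 1's expected payoff from Bottom: q·4 + (1−q)·2 = 2q + 2
  Player 1's expected payoff from Top: q·0 + (1−q)·4 = -4q + 4
  2q + 2 = -4q + 4  ⇒  6q = 2  ⇒  q = 1/3.
At equilibrium Player 1 is indifferent across rows, so Player 1's payoff equals the payoff from Bottom: (1/3)·4 + (2/3)·2 = 8/3.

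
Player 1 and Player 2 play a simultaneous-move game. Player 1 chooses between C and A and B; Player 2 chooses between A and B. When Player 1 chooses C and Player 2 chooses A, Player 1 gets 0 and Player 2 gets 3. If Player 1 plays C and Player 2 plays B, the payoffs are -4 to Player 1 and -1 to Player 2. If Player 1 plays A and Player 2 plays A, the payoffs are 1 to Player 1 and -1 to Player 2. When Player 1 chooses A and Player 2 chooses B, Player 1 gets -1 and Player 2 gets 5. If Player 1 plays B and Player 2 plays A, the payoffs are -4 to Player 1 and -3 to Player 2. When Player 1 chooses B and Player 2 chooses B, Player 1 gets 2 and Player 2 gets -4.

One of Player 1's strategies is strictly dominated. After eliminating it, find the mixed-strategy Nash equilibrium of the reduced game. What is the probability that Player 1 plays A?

p = 1/7

Player 1's strategy C is strictly dominated by A: 1 > 0 and -1 > -4. Eliminate C.
In a mixed equilibrium Player 2 is indifferent between A and B; this condition fixes p.
  Player 2's expected payoff from A: p·(-1) + (1−p)·(-3) = 2p - 3
  Player 2's expected payoff from B: p·5 + (1−p)·(-4) = 9p - 4
  2p - 3 = 9p - 4  ⇒  -7p = -1  ⇒  p = 1/7.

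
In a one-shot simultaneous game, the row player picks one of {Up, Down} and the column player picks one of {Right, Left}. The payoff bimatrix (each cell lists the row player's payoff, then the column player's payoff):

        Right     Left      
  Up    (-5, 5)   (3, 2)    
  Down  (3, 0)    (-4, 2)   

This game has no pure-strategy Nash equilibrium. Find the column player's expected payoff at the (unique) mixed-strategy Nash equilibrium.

2

The column player's indifference between Right and Left determines the row player's mixing probability p:
  the column player's payoff to Right: p·5 + (1−p)·0 = 5p
  the column player's payoff to Left: p·2 + (1−p)·2 = 2
  5p = 2  ⇒  5p = 2  ⇒  p = 2/5.
At equilibrium the column player is indifferent across columns, so the column player's payoff equals the payoff from Right: (2/5)·5 + (3/5)·0 = 2.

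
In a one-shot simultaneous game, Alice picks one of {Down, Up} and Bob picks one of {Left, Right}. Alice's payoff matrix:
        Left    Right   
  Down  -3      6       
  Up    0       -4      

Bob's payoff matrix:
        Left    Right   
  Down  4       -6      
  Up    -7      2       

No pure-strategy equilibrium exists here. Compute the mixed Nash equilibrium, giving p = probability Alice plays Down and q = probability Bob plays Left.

Bob's indifference between Left and Right determines Alice's mixing probability p:
  Bob's payoff from Left: p·4 + (1−p)·(-7) = 11p - 7
  Bob's payoff from Right: p·(-6) + (1−p)·2 = -8p + 2
  11p - 7 = -8p + 2  ⇒  19p = 9  ⇒  p = 9/19.
In a mixed equilibrium Alice is indifferent between Down and Up; this condition fixes q.
  Alice's expected payoff from Down: q·(-3) + (1−q)·6 = -9q + 6
  Alice's expected payoff from Up: q·0 + (1−q)·(-4) = 4q - 4
  -9q + 6 = 4q - 4  ⇒  -13q = -10  ⇒  q = 10/13.

p = 9/19, q = 10/13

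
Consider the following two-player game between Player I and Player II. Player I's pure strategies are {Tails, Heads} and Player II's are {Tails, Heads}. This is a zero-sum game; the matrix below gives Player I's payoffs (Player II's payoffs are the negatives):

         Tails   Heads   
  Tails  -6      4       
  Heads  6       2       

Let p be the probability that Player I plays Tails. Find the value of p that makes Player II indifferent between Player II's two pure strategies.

Player I's mix must leave Player II indifferent between Tails and Heads.
  Player II's expected payoff from Tails: p·6 + (1−p)·(-6) = 12p - 6
  Player II's expected payoff from Heads: p·(-4) + (1−p)·(-2) = -2p - 2
  12p - 6 = -2p - 2  ⇒  14p = 4  ⇒  p = 2/7.

p = 2/7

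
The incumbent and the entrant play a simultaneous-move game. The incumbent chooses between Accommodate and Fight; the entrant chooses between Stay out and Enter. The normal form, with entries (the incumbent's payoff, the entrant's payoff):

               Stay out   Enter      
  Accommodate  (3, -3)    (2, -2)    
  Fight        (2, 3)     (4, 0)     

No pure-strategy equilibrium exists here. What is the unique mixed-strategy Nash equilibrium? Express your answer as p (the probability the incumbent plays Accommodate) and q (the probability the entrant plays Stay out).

p = 3/4, q = 2/3

Set the entrant's expected payoff from Stay out equal to that from Enter:
  the entrant's payoff to Stay out: p·(-3) + (1−p)·3 = -6p + 3
  the entrant's payoff to Enter: p·(-2) + (1−p)·0 = -2p
  -6p + 3 = -2p  ⇒  -4p = -3  ⇒  p = 3/4.
The incumbent's indifference between Accommodate and Fight determines the entrant's mixing probability q:
  the incumbent's payoff from Accommodate: q·3 + (1−q)·2 = q + 2
  the incumbent's payoff from Fight: q·2 + (1−q)·4 = -2q + 4
  q + 2 = -2q + 4  ⇒  3q = 2  ⇒  q = 2/3.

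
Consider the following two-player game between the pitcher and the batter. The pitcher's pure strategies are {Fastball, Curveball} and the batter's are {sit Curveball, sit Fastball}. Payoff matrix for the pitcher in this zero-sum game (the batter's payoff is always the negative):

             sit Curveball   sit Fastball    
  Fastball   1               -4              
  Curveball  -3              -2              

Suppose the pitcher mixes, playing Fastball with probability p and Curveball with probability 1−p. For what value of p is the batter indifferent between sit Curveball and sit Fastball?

The pitcher's mix must leave the batter indifferent between sit Curveball and sit Fastball.
  the batter's payoff to sit Curveball: p·(-1) + (1−p)·3 = -4p + 3
  the batter's payoff to sit Fastball: p·4 + (1−p)·2 = 2p + 2
  -4p + 3 = 2p + 2  ⇒  -6p = -1  ⇒  p = 1/6.

p = 1/6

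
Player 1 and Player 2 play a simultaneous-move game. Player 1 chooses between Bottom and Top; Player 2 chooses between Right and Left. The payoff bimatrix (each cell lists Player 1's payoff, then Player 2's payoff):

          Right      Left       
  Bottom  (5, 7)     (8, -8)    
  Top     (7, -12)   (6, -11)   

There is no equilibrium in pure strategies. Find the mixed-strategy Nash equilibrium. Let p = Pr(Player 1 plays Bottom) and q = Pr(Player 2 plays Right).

p = 1/16, q = 1/2

Player 2's indifference between Right and Left determines Player 1's mixing probability p:
  Player 2's payoff to Right: p·7 + (1−p)·(-12) = 19p - 12
  Player 2's payoff to Left: p·(-8) + (1−p)·(-11) = 3p - 11
  19p - 12 = 3p - 11  ⇒  16p = 1  ⇒  p = 1/16.
Player 1's indifference between Bottom and Top determines Player 2's mixing probability q:
  Player 1's payoff from Bottom: q·5 + (1−q)·8 = -3q + 8
  Player 1's payoff from Top: q·7 + (1−q)·6 = q + 6
  -3q + 8 = q + 6  ⇒  -4q = -2  ⇒  q = 1/2.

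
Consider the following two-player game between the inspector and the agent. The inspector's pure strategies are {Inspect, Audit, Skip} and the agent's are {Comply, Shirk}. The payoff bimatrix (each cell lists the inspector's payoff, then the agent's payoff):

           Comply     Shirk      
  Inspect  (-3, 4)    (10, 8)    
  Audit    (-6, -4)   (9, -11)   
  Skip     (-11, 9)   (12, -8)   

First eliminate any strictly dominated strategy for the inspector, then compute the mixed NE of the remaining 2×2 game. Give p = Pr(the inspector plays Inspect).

p = 17/21

The inspector's strategy Audit is strictly dominated by Inspect: -3 > -6 and 10 > 9. Eliminate Audit.
For the agent to be willing to mix, the agent must be indifferent between Comply and Shirk, which pins down the inspector's mix.
  the agent's expected payoff from Comply: p·4 + (1−p)·9 = -5p + 9
  the agent's expected payoff from Shirk: p·8 + (1−p)·(-8) = 16p - 8
  -5p + 9 = 16p - 8  ⇒  -21p = -17  ⇒  p = 17/21.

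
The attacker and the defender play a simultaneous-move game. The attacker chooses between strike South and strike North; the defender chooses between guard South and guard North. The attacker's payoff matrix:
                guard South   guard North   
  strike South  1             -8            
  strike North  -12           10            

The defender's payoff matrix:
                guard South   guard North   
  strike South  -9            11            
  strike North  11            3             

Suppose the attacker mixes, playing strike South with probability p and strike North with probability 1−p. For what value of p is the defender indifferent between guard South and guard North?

p = 2/7

Set the defender's expected payoff from guard South equal to that from guard North:
  the defender's payoff to guard South: p·(-9) + (1−p)·11 = -20p + 11
  the defender's payoff to guard North: p·11 + (1−p)·3 = 8p + 3
  -20p + 11 = 8p + 3  ⇒  -28p = -8  ⇒  p = 2/7.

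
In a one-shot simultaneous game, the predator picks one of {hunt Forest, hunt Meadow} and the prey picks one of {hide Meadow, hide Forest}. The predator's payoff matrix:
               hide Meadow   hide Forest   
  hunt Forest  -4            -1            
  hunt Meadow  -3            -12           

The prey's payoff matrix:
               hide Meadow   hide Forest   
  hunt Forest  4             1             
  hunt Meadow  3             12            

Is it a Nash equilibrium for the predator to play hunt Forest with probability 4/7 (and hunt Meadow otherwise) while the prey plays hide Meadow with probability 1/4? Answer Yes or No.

Given the predator's mix p = 4/7, the prey's payoff from hide Meadow is 25/7 but from hide Forest is 40/7. The prey strictly prefers hide Forest, so the prey would not mix.
So the proposed profile is not a Nash equilibrium.

No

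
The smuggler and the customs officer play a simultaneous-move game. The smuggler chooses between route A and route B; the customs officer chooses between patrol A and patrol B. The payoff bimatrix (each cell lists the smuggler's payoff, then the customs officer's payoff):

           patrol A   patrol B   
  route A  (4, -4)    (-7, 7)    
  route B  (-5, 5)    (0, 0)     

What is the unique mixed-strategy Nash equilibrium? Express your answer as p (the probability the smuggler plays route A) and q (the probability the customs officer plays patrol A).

In a mixed equilibrium the customs officer is indifferent between patrol A and patrol B; this condition fixes p.
  the customs officer's payoff from patrol A: p·(-4) + (1−p)·5 = -9p + 5
  the customs officer's payoff from patrol B: p·7 + (1−p)·0 = 7p
  -9p + 5 = 7p  ⇒  -16p = -5  ⇒  p = 5/16.
Set the smuggler's expected payoff from route A equal to that from route B:
  the smuggler's payoff from route A: q·4 + (1−q)·(-7) = 11q - 7
  the smuggler's payoff from route B: q·(-5) + (1−q)·0 = -5q
  11q - 7 = -5q  ⇒  16q = 7  ⇒  q = 7/16.

p = 5/16, q = 7/16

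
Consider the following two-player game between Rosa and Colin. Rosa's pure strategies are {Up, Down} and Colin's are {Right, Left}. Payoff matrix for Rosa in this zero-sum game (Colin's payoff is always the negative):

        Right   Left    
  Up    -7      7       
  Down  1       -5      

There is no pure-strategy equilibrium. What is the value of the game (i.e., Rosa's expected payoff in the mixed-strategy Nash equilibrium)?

v = -7/5

For Rosa to be willing to mix, Rosa must be indifferent between Up and Down, which pins down Colin's mix.
  Rosa's payoff to Up: q·(-7) + (1−q)·7 = -14q + 7
  Rosa's payoff to Down: q·1 + (1−q)·(-5) = 6q - 5
  -14q + 7 = 6q - 5  ⇒  -20q = -12  ⇒  q = 3/5.
The value is Rosa's expected payoff against this mix (using Up): (3/5)·(-7) + (2/5)·7 = -7/5.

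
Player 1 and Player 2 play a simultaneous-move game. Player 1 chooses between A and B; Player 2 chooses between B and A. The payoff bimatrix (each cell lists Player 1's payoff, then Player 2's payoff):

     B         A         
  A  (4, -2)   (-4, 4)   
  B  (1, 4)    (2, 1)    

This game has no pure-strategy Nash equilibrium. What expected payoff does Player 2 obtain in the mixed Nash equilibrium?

2

Set Player 2's expected payoff from B equal to that from A:
  Player 2's expected payoff from B: p·(-2) + (1−p)·4 = -6p + 4
  Player 2's expected payoff from A: p·4 + (1−p)·1 = 3p + 1
  -6p + 4 = 3p + 1  ⇒  -9p = -3  ⇒  p = 1/3.
At equilibrium Player 2 is indifferent across columns, so Player 2's payoff equals the payoff from B: (1/3)·(-2) + (2/3)·4 = 2.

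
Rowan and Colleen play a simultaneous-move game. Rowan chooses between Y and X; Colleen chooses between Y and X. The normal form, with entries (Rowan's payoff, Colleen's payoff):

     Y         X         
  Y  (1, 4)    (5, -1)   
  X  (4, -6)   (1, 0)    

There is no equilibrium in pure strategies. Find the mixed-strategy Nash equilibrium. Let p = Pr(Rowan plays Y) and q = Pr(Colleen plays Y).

p = 6/11, q = 4/7

Set Colleen's expected payoff from Y equal to that from X:
  Colleen's payoff from Y: p·4 + (1−p)·(-6) = 10p - 6
  Colleen's payoff from X: p·(-1) + (1−p)·0 = -p
  10p - 6 = -p  ⇒  11p = 6  ⇒  p = 6/11.
In a mixed equilibrium Rowan is indifferent between Y and X; this condition fixes q.
  Rowan's expected payoff from Y: q·1 + (1−q)·5 = -4q + 5
  Rowan's expected payoff from X: q·4 + (1−q)·1 = 3q + 1
  -4q + 5 = 3q + 1  ⇒  -7q = -4  ⇒  q = 4/7.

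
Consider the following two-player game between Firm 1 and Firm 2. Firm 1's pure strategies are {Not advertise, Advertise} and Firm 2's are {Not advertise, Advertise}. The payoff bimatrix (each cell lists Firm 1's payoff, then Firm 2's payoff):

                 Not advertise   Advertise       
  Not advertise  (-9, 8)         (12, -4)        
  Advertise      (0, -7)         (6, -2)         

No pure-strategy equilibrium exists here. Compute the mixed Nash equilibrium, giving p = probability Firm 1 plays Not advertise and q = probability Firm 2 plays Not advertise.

p = 5/17, q = 2/5

In a mixed equilibrium Firm 2 is indifferent between Not advertise and Advertise; this condition fixes p.
  Firm 2's payoff from Not advertise: p·8 + (1−p)·(-7) = 15p - 7
  Firm 2's payoff from Advertise: p·(-4) + (1−p)·(-2) = -2p - 2
  15p - 7 = -2p - 2  ⇒  17p = 5  ⇒  p = 5/17.
In a mixed equilibrium Firm 1 is indifferent between Not advertise and Advertise; this condition fixes q.
  Firm 1's payoff from Not advertise: q·(-9) + (1−q)·12 = -21q + 12
  Firm 1's payoff from Advertise: q·0 + (1−q)·6 = -6q + 6
  -21q + 12 = -6q + 6  ⇒  -15q = -6  ⇒  q = 2/5.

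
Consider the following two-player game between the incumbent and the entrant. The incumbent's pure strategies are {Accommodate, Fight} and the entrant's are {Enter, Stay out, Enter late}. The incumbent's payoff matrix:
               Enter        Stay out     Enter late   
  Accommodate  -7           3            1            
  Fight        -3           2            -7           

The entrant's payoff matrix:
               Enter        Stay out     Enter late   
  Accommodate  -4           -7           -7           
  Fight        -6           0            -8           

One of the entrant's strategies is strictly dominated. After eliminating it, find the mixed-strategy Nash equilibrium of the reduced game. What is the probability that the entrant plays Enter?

q = 1/5

The entrant's strategy Enter late is strictly dominated by Enter: -4 > -7 and -6 > -8. Eliminate Enter late.
In a mixed equilibrium the incumbent is indifferent between Accommodate and Fight; this condition fixes q.
  the incumbent's expected payoff from Accommodate: q·(-7) + (1−q)·3 = -10q + 3
  the incumbent's expected payoff from Fight: q·(-3) + (1−q)·2 = -5q + 2
  -10q + 3 = -5q + 2  ⇒  -5q = -1  ⇒  q = 1/5.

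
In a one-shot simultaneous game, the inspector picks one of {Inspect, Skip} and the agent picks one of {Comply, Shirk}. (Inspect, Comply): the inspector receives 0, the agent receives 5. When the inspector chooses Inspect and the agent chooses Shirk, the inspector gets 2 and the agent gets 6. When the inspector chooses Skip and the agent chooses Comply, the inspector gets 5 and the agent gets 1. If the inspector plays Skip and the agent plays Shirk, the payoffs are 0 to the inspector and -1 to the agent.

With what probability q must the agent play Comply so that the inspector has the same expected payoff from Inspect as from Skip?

The inspector's indifference between Inspect and Skip determines the agent's mixing probability q:
  the inspector's payoff to Inspect: q·0 + (1−q)·2 = -2q + 2
  the inspector's payoff to Skip: q·5 + (1−q)·0 = 5q
  -2q + 2 = 5q  ⇒  -7q = -2  ⇒  q = 2/7.

q = 2/7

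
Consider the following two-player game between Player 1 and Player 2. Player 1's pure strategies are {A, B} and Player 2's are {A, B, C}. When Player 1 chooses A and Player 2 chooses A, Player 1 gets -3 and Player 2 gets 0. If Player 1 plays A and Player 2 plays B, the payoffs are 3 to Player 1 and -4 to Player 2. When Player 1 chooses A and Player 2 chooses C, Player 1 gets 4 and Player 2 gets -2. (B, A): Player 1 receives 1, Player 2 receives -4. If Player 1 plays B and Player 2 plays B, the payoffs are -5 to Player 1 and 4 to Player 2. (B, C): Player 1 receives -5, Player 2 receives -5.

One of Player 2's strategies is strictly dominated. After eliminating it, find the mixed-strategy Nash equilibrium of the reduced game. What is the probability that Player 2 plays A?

Player 2's strategy C is strictly dominated by A: 0 > -2 and -4 > -5. Eliminate C.
Player 1's indifference between A and B determines Player 2's mixing probability q:
  Player 1's payoff to A: q·(-3) + (1−q)·3 = -6q + 3
  Player 1's payoff to B: q·1 + (1−q)·(-5) = 6q - 5
  -6q + 3 = 6q - 5  ⇒  -12q = -8  ⇒  q = 2/3.

q = 2/3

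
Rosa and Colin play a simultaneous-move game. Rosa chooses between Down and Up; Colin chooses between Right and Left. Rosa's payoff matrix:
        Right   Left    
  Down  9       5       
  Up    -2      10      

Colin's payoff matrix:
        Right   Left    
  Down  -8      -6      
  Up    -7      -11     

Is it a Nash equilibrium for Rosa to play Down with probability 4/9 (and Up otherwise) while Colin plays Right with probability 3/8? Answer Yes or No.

No

Given Rosa's mix p = 4/9, Colin's payoff from Right is -67/9 but from Left is -79/9. Colin strictly prefers Right, so Colin would not mix.
So the proposed profile is not a Nash equilibrium.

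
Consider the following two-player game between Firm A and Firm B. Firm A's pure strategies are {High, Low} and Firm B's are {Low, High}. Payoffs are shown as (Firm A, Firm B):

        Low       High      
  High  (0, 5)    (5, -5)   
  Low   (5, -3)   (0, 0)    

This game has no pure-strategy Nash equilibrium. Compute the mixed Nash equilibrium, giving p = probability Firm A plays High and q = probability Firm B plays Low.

For Firm B to be willing to mix, Firm B must be indifferent between Low and High, which pins down Firm A's mix.
  Firm B's expected payoff from Low: p·5 + (1−p)·(-3) = 8p - 3
  Firm B's expected payoff from High: p·(-5) + (1−p)·0 = -5p
  8p - 3 = -5p  ⇒  13p = 3  ⇒  p = 3/13.
Firm A's indifference between High and Low determines Firm B's mixing probability q:
  Firm A's payoff to High: q·0 + (1−q)·5 = -5q + 5
  Firm A's payoff to Low: q·5 + (1−q)·0 = 5q
  -5q + 5 = 5q  ⇒  -10q = -5  ⇒  q = 1/2.

p = 3/13, q = 1/2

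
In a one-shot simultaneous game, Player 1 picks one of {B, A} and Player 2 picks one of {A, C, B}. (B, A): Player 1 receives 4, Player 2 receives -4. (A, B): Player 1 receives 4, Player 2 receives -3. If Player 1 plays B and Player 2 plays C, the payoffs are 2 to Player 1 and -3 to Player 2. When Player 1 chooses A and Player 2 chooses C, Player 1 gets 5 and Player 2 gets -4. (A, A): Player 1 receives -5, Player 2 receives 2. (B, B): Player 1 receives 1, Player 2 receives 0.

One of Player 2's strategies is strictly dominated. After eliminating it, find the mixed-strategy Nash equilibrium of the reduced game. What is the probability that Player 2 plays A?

Player 2's strategy C is strictly dominated by B: 0 > -3 and -3 > -4. Eliminate C.
For Player 1 to be willing to mix, Player 1 must be indifferent between B and A, which pins down Player 2's mix.
  Player 1's expected payoff from B: q·4 + (1−q)·1 = 3q + 1
  Player 1's expected payoff from A: q·(-5) + (1−q)·4 = -9q + 4
  3q + 1 = -9q + 4  ⇒  12q = 3  ⇒  q = 1/4.

q = 1/4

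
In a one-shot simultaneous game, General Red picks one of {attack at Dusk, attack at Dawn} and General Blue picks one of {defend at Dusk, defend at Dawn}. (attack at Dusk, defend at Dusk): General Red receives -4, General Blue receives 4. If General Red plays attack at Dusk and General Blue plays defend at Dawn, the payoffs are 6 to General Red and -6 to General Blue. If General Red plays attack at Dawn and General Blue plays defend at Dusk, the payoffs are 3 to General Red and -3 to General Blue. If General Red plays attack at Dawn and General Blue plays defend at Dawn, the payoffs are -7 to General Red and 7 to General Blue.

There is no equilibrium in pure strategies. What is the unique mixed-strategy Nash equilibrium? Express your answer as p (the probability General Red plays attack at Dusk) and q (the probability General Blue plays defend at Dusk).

p = 1/2, q = 13/20

Set General Blue's expected payoff from defend at Dusk equal to that from defend at Dawn:
  General Blue's payoff to defend at Dusk: p·4 + (1−p)·(-3) = 7p - 3
  General Blue's payoff to defend at Dawn: p·(-6) + (1−p)·7 = -13p + 7
  7p - 3 = -13p + 7  ⇒  20p = 10  ⇒  p = 1/2.
In a mixed equilibrium General Red is indifferent between attack at Dusk and attack at Dawn; this condition fixes q.
  General Red's payoff to attack at Dusk: q·(-4) + (1−q)·6 = -10q + 6
  General Red's payoff to attack at Dawn: q·3 + (1−q)·(-7) = 10q - 7
  -10q + 6 = 10q - 7  ⇒  -20q = -13  ⇒  q = 13/20.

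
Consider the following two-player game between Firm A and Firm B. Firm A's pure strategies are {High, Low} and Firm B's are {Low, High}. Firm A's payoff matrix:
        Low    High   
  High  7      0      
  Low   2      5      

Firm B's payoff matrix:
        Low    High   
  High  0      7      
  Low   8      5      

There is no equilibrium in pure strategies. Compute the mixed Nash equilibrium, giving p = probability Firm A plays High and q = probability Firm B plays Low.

For Firm B to be willing to mix, Firm B must be indifferent between Low and High, which pins down Firm A's mix.
  Firm B's expected payoff from Low: p·0 + (1−p)·8 = -8p + 8
  Firm B's expected payoff from High: p·7 + (1−p)·5 = 2p + 5
  -8p + 8 = 2p + 5  ⇒  -10p = -3  ⇒  p = 3/10.
For Firm A to be willing to mix, Firm A must be indifferent between High and Low, which pins down Firm B's mix.
  Firm A's expected payoff from High: q·7 + (1−q)·0 = 7q
  Firm A's expected payoff from Low: q·2 + (1−q)·5 = -3q + 5
  7q = -3q + 5  ⇒  10q = 5  ⇒  q = 1/2.

p = 3/10, q = 1/2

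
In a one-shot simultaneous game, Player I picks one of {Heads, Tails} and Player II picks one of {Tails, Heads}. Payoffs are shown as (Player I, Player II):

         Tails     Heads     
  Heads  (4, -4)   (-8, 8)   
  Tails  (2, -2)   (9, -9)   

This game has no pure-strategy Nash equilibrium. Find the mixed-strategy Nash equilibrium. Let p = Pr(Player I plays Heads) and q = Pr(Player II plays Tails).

In a mixed equilibrium Player II is indifferent between Tails and Heads; this condition fixes p.
  Player II's payoff to Tails: p·(-4) + (1−p)·(-2) = -2p - 2
  Player II's payoff to Heads: p·8 + (1−p)·(-9) = 17p - 9
  -2p - 2 = 17p - 9  ⇒  -19p = -7  ⇒  p = 7/19.
Player I's indifference between Heads and Tails determines Player II's mixing probability q:
  Player I's expected payoff from Heads: q·4 + (1−q)·(-8) = 12q - 8
  Player I's expected payoff from Tails: q·2 + (1−q)·9 = -7q + 9
  12q - 8 = -7q + 9  ⇒  19q = 17  ⇒  q = 17/19.

p = 7/19, q = 17/19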